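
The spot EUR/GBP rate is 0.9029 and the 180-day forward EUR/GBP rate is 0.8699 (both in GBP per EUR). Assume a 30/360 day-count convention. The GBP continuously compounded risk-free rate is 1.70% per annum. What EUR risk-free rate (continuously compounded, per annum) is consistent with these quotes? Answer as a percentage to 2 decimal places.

F = S·e^((r_GBP − r_EUR)T) ⇒ r_EUR = r_GBP − ln(F/S)/T
ln(0.8699/0.9029) = -0.037234; /(180/360) = -0.074468
r_EUR = 0.0170 + 0.074468 = 0.091468
r_EUR = 9.15%

9.15%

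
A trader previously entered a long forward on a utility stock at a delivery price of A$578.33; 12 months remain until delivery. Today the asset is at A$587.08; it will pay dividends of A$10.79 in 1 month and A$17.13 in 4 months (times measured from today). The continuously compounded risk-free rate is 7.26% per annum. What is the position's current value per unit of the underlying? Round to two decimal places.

PV(remaining dividends) I = 10.79·e^(−0.0726·1/12) + 17.13·e^(−0.0726·4/12) = 27.4453
Current forward F = (S − I)·e^(rT) = (587.08 − 27.4453)·e^(0.0726·12/12) = 559.6347 × 1.075300 = 601.7752
Value (long) = (F − K)·e^(−rT) = (601.7752 − 578.33) × 0.929973 = 21.8034
Value = A$21.80

A$21.80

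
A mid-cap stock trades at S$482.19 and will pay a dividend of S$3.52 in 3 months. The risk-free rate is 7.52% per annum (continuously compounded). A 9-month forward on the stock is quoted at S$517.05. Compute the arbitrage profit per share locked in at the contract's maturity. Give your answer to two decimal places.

PV(dividends) I = 3.52·e^(−0.0752·3/12) = 3.4544
Fair forward F* = (S − I)·e^(rT) = (482.19 − 3.4544)·e^0.056400 = 478.7356 × 1.058021 = 506.5123
Market S$517.05 > fair 506.5123: forward overpriced → cash-and-carry (borrow at r, buy the stock and collect the dividends, short the forward).
Profit at T = |F_mkt − F*| = |517.05 − 506.5123| = S$10.54 per share

S$10.54 per share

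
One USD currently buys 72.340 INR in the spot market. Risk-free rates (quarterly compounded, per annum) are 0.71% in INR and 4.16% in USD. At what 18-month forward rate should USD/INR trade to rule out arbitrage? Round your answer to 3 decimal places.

68.713

By covered interest parity, F = S · (1+r_INR/4)^(4T) / (1+r_USD/4)^(4T)
= 72.340 × 1.010697 / 1.064045 = 72.340 × 0.949863
F = 68.713 INR per USD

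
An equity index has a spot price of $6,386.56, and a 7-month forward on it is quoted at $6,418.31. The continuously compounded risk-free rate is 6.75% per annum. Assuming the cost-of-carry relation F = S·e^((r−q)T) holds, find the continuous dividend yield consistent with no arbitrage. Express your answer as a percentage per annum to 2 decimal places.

5.90%

From F = S·e^((r−q)T): (r − q) = ln(F/S)/T
ln(6418.31/6386.56) = ln(1.004971) = 0.004959
(r − q) = 0.004959 / (7/12) = 0.008501
q = r − ln(F/S)/T = 0.0675 − 0.008501 = 0.058999
q = 5.90%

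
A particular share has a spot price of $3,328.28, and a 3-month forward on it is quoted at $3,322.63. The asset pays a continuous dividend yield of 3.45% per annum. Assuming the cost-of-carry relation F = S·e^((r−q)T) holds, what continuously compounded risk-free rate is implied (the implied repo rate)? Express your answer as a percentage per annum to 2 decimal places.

From F = S·e^((r−q)T): (r − q) = ln(F/S)/T
ln(3322.63/3328.28) = ln(0.998302) = -0.001699
(r − q) = -0.001699 / (3/12) = -0.006796
r = ln(F/S)/T + q = -0.006796 + 0.0345 = 0.027704
r = 2.77%

2.77%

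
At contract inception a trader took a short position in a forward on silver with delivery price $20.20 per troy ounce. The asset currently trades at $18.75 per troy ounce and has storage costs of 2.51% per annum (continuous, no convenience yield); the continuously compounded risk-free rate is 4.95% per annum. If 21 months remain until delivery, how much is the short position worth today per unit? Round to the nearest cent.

-$1.07 per troy ounce

Current fair forward for the remaining 21 months: F = S·e^((r + u)·T), (r + u) = 0.0495 + 0.0251 = 0.0746
F = 18.75 · e^(0.0746 × 21/12) = 18.75 × 1.139455 = 21.3648
Value of long forward = (F − K)·e^(−rT) = (21.3648 − 20.20) · e^(−0.0495·21/12)
= 1.1648 × 0.917021 = 1.07
Short position value = −(long value) = -$1.07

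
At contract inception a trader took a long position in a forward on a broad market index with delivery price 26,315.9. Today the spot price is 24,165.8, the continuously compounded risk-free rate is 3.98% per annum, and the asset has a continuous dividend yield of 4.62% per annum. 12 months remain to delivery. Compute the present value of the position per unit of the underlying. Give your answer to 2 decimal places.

Current fair forward for the remaining 12 months: F = S·e^((r − q)·T), (r − q) = 0.0398 − 0.0462 = -0.0064
F = 24165.8 · e^(-0.0064 × 12/12) = 24165.8 × 0.99362044 = 24011.6328
Value of long forward = (F − K)·e^(−rT) = (24011.6328 − 26315.9) · e^(−0.0398·12/12)
= -2304.2672 × 0.96098162 = -2214.36

-2214.36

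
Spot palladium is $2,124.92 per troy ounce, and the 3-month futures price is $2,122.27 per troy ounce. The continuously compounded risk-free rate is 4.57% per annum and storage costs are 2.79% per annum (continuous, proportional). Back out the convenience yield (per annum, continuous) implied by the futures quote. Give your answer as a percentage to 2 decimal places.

F = S·e^((r+u−y)T) ⇒ (r+u−y) = ln(F/S)/T
ln(2122.27/2124.92) = -0.001248; /T ⇒ -0.004992
y = r + u − ln(F/S)/T = 0.0457 + 0.0279 + 0.004992 = 0.078592
y = 7.86%

7.86%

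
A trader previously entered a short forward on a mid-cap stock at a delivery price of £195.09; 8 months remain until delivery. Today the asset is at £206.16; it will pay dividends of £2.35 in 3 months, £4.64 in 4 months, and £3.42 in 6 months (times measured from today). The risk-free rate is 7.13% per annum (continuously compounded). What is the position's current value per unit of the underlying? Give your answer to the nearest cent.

PV(remaining dividends) I = 2.35·e^(−0.0713·3/12) + 4.64·e^(−0.0713·4/12) + 3.42·e^(−0.0713·6/12) = 10.1397
Current forward F = (S − I)·e^(rT) = (206.16 − 10.1397)·e^(0.0713·8/12) = 196.0203 × 1.048681 = 205.5628
Value (long) = (F − K)·e^(−rT) = (205.5628 − 195.09) × 0.953579 = 9.9866
Short position value = −(long value) = -£9.99

-£9.99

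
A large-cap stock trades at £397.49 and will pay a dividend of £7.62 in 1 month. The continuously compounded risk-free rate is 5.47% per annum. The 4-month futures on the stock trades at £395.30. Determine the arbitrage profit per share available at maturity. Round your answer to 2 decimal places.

PV(dividends) I = 7.62·e^(−0.0547·1/12) = 7.5853
Fair futures F* = (S − I)·e^(rT) = (397.49 − 7.5853)·e^0.018233 = 389.9047 × 1.018400 = 397.0789
Market £395.30 < fair 397.0789: forward underpriced → reverse cash-and-carry (short the stock, invest proceeds at r, pay the dividends, go long the forward).
Profit at T = |F_mkt − F*| = |395.30 − 397.0789| = £1.78 per share

£1.78 per share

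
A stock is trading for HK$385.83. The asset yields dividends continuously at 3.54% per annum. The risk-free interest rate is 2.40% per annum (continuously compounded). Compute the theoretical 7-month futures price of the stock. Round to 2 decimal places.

F = S·e^((r − q)T) = 385.83 · e^((0.0240 − 0.0354) × 7/12)
= 385.83 · e^-0.006650 = 385.83 × 0.993372
F = HK$383.27

HK$383.27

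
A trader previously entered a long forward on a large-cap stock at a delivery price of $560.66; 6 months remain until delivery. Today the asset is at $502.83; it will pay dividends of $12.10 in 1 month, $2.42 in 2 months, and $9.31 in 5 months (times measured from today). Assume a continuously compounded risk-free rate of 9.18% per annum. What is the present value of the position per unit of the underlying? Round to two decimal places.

-$56.03

PV(remaining dividends) I = 12.10·e^(−0.0918·1/12) + 2.42·e^(−0.0918·2/12) + 9.31·e^(−0.0918·5/12) = 23.3517
Current forward F = (S − I)·e^(rT) = (502.83 − 23.3517)·e^(0.0918·6/12) = 479.4783 × 1.046970 = 501.9994
Value (long) = (F − K)·e^(−rT) = (501.9994 − 560.66) × 0.955137 = -56.0289
Value = -$56.03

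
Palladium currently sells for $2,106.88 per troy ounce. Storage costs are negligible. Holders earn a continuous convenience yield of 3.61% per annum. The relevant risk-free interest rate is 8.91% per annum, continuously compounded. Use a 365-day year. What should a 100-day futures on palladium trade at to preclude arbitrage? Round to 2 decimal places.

$2,137.70 per troy ounce

Net carry = r + u − y = 0.0891 + 0.0000 − 0.0361 = 0.0530
F = S·e^((r+u−y)T) = 2106.88 · e^(0.0530 × 100/365) = 2106.88 · e^0.01452055
= 2106.88 × 1.01462649 = $2,137.70 per troy ounce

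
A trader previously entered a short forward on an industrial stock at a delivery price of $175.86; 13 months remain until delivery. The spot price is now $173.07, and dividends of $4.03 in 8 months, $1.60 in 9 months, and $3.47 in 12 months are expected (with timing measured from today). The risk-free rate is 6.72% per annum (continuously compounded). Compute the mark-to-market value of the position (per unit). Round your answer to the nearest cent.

-$0.94

PV(remaining dividends) I = 4.03·e^(−0.0672·8/12) + 1.60·e^(−0.0672·9/12) + 3.47·e^(−0.0672·12/12) = 8.6193
Current forward F = (S − I)·e^(rT) = (173.07 − 8.6193)·e^(0.0672·13/12) = 164.4507 × 1.075515 = 176.8692
Value (long) = (F − K)·e^(−rT) = (176.8692 − 175.86) × 0.929787 = 0.9383
Short position value = −(long value) = -$0.94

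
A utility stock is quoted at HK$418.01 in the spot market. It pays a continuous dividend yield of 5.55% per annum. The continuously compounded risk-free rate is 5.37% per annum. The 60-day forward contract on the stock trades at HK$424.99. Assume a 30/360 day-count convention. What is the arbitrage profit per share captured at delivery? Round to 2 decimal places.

HK$7.11 per share

Fair forward: F* = S·e^(carry·T), with carry = (r − q) = 0.0537 − 0.0555 = -0.0018
F* = 418.01 · e^(-0.0018 × 60/360) = 418.01 · e^-0.000300 = 418.01 × 0.999700 = HK$417.8846
Market HK$424.99 > fair HK$417.8846: forward overpriced → cash-and-carry (buy spot, short the forward).
At maturity, profit = |F_mkt − F*| = |424.99 − 417.8846| = HK$7.11 per share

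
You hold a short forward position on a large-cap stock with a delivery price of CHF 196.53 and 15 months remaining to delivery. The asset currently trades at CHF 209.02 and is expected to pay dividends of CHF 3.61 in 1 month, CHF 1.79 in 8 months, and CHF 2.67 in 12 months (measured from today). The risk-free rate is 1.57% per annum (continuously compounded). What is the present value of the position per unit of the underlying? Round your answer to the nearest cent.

-CHF 8.30

PV(remaining dividends) I = 3.61·e^(−0.0157·1/12) + 1.79·e^(−0.0157·8/12) + 2.67·e^(−0.0157·12/12) = 8.0051
Current forward F = (S − I)·e^(rT) = (209.02 − 8.0051)·e^(0.0157·15/12) = 201.0149 × 1.019819 = 204.9988
Value (long) = (F − K)·e^(−rT) = (204.9988 − 196.53) × 0.980566 = 8.3042
Short position value = −(long value) = -CHF 8.30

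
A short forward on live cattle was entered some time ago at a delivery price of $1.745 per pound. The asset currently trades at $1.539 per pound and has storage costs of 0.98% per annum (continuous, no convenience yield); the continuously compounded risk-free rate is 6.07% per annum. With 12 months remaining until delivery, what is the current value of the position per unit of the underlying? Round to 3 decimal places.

$0.088 per pound

Current fair forward for the remaining 12 months: F = S·e^((r + u)·T), (r + u) = 0.0607 + 0.0098 = 0.0705
F = 1.539 · e^(0.0705 × 12/12) = 1.539 × 1.073045 = 1.6514
Value of long forward = (F − K)·e^(−rT) = (1.6514 − 1.745) · e^(−0.0607·12/12)
= -0.0936 × 0.941106 = -0.088
Short position value = −(long value) = $0.088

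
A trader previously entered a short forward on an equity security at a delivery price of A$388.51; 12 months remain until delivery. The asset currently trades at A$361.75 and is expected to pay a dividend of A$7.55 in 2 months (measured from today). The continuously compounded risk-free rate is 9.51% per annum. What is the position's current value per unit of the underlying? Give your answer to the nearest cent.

PV(remaining dividends) I = 7.55·e^(−0.0951·2/12) = 7.4313
Current forward F = (S − I)·e^(rT) = (361.75 − 7.4313)·e^(0.0951·12/12) = 354.3187 × 1.099769 = 389.6687
Value (long) = (F − K)·e^(−rT) = (389.6687 − 388.51) × 0.909282 = 1.0536
Short position value = −(long value) = -A$1.05

-A$1.05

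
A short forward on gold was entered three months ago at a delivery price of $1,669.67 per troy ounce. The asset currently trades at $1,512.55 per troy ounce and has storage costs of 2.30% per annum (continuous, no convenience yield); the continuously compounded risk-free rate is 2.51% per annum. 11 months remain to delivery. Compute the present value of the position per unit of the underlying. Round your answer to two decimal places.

$86.91 per troy ounce

Current fair forward for the remaining 11 months: F = S·e^((r + u)·T), (r + u) = 0.0251 + 0.0230 = 0.0481
F = 1512.55 · e^(0.0481 × 11/12) = 1512.55 × 1.04507815 = 1580.7330
Value of long forward = (F − K)·e^(−rT) = (1580.7330 − 1669.67) · e^(−0.0251·11/12)
= -88.9370 × 0.97725434 = -86.91
Short position value = −(long value) = $86.91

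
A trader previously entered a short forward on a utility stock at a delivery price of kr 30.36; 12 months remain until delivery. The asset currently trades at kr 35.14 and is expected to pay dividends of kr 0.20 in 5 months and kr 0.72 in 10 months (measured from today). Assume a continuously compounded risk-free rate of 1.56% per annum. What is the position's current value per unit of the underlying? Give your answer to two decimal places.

-kr 4.34

PV(remaining dividends) I = 0.20·e^(−0.0156·5/12) + 0.72·e^(−0.0156·10/12) = 0.9094
Current forward F = (S − I)·e^(rT) = (35.14 − 0.9094)·e^(0.0156·12/12) = 34.2306 × 1.015722 = 34.7688
Value (long) = (F − K)·e^(−rT) = (34.7688 − 30.36) × 0.984521 = 4.3406
Short position value = −(long value) = -kr 4.34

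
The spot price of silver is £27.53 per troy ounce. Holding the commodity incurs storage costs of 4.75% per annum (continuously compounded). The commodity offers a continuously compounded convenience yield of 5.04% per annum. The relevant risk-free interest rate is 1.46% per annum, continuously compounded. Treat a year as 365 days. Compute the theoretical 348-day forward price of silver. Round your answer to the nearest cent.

Net carry = r + u − y = 0.0146 + 0.0475 − 0.0504 = 0.0117
F = S·e^((r+u−y)T) = 27.53 · e^(0.0117 × 348/365) = 27.53 · e^0.011155
= 27.53 × 1.011217 = £27.84 per troy ounce

£27.84 per troy ounce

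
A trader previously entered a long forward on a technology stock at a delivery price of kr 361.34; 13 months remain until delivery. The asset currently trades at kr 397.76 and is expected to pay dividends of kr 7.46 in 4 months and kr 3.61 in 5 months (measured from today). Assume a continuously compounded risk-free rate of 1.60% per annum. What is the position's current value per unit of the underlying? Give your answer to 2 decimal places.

kr 31.62

PV(remaining dividends) I = 7.46·e^(−0.0160·4/12) + 3.61·e^(−0.0160·5/12) = 11.0063
Current forward F = (S − I)·e^(rT) = (397.76 − 11.0063)·e^(0.0160·13/12) = 386.7537 × 1.017484 = 393.5157
Value (long) = (F − K)·e^(−rT) = (393.5157 − 361.34) × 0.982816 = 31.6228
Value = kr 31.62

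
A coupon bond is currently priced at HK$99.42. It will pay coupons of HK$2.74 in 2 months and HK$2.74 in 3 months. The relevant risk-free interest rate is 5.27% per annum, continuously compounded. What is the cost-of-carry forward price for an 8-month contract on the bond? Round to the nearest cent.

PV(coupons) I = 2.74·e^(−0.0527·2/12) + 2.74·e^(−0.0527·3/12)
I = 2.7160 + 2.7041 = 5.4201
F = (S − I)·e^(rT) = (99.42 − 5.4201) · e^(0.0527·8/12)
= 93.9999 · e^0.035133 = 93.9999 × 1.035757 = HK$97.36

HK$97.36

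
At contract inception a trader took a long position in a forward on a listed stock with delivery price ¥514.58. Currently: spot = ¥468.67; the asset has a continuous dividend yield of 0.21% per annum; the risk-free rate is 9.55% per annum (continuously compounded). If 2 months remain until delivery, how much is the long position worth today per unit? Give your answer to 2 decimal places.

-¥37.95

Current fair forward for the remaining 2 months: F = S·e^((r − q)·T), (r − q) = 0.0955 − 0.0021 = 0.0934
F = 468.67 · e^(0.0934 × 2/12) = 468.67 × 1.015688 = 476.0225
Value of long forward = (F − K)·e^(−rT) = (476.0225 − 514.58) · e^(−0.0955·2/12)
= -38.5575 × 0.984209 = -37.95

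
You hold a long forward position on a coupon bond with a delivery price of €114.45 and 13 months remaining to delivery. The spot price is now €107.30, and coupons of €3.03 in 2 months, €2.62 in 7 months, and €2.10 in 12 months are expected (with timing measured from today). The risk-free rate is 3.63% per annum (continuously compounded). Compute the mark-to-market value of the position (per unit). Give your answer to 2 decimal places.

PV(remaining coupons) I = 3.03·e^(−0.0363·2/12) + 2.62·e^(−0.0363·7/12) + 2.10·e^(−0.0363·12/12) = 7.6020
Current forward F = (S − I)·e^(rT) = (107.30 − 7.6020)·e^(0.0363·13/12) = 99.6980 × 1.040108 = 103.6967
Value (long) = (F − K)·e^(−rT) = (103.6967 − 114.45) × 0.961438 = -10.3386
Value = -€10.34

-€10.34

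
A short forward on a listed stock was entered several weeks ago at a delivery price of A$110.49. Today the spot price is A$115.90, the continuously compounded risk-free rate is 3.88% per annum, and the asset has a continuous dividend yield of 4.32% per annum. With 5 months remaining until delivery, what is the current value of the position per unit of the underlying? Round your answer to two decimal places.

Current fair forward for the remaining 5 months: F = S·e^((r − q)·T), (r − q) = 0.0388 − 0.0432 = -0.0044
F = 115.90 · e^(-0.0044 × 5/12) = 115.90 × 0.998168 = 115.6877
Value of long forward = (F − K)·e^(−rT) = (115.6877 − 110.49) · e^(−0.0388·5/12)
= 5.1977 × 0.983963 = 5.11
Short position value = −(long value) = -A$5.11

-A$5.11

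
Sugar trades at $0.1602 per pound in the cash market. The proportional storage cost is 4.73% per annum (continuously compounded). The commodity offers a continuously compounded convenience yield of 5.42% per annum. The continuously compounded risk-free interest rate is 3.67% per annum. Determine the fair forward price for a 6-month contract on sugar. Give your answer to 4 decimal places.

$0.1626 per pound

Net carry = r + u − y = 0.0367 + 0.0473 − 0.0542 = 0.0298
F = S·e^((r+u−y)T) = 0.1602 · e^(0.0298 × 6/12) = 0.1602 · e^0.014900
= 0.1602 × 1.015012 = $0.1626 per pound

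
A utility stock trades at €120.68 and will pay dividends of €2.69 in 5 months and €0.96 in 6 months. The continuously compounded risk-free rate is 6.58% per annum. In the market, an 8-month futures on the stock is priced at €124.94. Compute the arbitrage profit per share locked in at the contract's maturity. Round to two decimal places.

PV(dividends) I = 2.69·e^(−0.0658·5/12) + 0.96·e^(−0.0658·6/12) = 3.5462
Fair futures F* = (S − I)·e^(rT) = (120.68 − 3.5462)·e^0.043867 = 117.1338 × 1.044843 = 122.3864
Market €124.94 > fair 122.3864: forward overpriced → cash-and-carry (borrow at r, buy the stock and collect the dividends, short the forward).
Profit at T = |F_mkt − F*| = |124.94 − 122.3864| = €2.55 per share

€2.55 per share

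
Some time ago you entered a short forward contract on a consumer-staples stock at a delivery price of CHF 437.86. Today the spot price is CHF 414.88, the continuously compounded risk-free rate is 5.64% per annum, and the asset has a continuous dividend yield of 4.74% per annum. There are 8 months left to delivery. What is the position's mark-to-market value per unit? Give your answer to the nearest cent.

Current fair forward for the remaining 8 months: F = S·e^((r − q)·T), (r − q) = 0.0564 − 0.0474 = 0.0090
F = 414.88 · e^(0.0090 × 8/12) = 414.88 × 1.006018 = 417.3767
Value of long forward = (F − K)·e^(−rT) = (417.3767 − 437.86) · e^(−0.0564·8/12)
= -20.4833 × 0.963098 = -19.73
Short position value = −(long value) = CHF 19.73

CHF 19.73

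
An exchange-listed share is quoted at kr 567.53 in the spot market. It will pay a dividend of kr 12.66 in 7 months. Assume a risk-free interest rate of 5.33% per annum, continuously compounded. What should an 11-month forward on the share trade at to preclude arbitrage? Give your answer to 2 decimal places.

PV(dividends) I = 12.66·e^(−0.0533·7/12)
I = 12.2724
F = (S − I)·e^(rT) = (567.53 − 12.2724) · e^(0.0533·11/12)
= 555.2576 · e^0.048858 = 555.2576 × 1.050071 = kr 583.06

kr 583.06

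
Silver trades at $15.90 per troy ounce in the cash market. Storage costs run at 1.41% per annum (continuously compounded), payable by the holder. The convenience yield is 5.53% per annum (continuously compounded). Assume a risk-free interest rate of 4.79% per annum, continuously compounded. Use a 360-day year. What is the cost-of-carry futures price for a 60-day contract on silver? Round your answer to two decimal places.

$15.92 per troy ounce

Net carry = r + u − y = 0.0479 + 0.0141 − 0.0553 = 0.0067
F = S·e^((r+u−y)T) = 15.90 · e^(0.0067 × 60/360) = 15.90 · e^0.001117
= 15.90 × 1.001118 = $15.92 per troy ounce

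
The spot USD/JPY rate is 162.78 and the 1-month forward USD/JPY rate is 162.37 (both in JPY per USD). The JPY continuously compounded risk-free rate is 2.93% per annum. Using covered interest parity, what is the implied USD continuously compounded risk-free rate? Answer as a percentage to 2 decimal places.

5.96%

F = S·e^((r_JPY − r_USD)T) ⇒ r_USD = r_JPY − ln(F/S)/T
ln(162.37/162.78) = -0.002522; /(1/12) = -0.030264
r_USD = 0.0293 + 0.030264 = 0.059564
r_USD = 5.96%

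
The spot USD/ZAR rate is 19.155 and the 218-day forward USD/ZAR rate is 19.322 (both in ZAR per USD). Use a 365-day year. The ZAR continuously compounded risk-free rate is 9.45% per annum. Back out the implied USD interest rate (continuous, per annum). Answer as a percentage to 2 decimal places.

8.00%

F = S·e^((r_ZAR − r_USD)T) ⇒ r_USD = r_ZAR − ln(F/S)/T
ln(19.322/19.155) = 0.008681; /(218/365) = 0.014535
r_USD = 0.0945 − 0.014535 = 0.079965
r_USD = 8.00%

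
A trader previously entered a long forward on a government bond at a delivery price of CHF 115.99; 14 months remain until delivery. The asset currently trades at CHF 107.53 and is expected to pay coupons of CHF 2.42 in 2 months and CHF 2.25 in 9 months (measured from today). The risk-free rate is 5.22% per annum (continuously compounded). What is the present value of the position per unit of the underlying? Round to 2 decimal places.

-CHF 6.17

PV(remaining coupons) I = 2.42·e^(−0.0522·2/12) + 2.25·e^(−0.0522·9/12) = 4.5627
Current forward F = (S − I)·e^(rT) = (107.53 − 4.5627)·e^(0.0522·14/12) = 102.9673 × 1.062793 = 109.4329
Value (long) = (F − K)·e^(−rT) = (109.4329 − 115.99) × 0.940917 = -6.1697
Value = -CHF 6.17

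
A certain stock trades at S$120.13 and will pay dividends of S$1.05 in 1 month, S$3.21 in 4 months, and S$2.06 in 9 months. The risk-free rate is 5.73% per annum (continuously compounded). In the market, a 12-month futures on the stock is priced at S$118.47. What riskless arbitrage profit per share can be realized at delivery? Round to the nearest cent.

PV(dividends) I = 1.05·e^(−0.0573·1/12) + 3.21·e^(−0.0573·4/12) + 2.06·e^(−0.0573·9/12) = 6.1676
Fair futures F* = (S − I)·e^(rT) = (120.13 − 6.1676)·e^0.057300 = 113.9624 × 1.058973 = 120.6831
Market S$118.47 < fair 120.6831: forward underpriced → reverse cash-and-carry (short the stock, invest proceeds at r, pay the dividends, go long the forward).
Profit at T = |F_mkt − F*| = |118.47 − 120.6831| = S$2.21 per share

S$2.21 per share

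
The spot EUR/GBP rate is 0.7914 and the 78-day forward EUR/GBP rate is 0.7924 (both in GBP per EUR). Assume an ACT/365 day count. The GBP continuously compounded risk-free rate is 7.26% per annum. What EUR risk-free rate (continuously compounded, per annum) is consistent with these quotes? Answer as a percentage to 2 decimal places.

F = S·e^((r_GBP − r_EUR)T) ⇒ r_EUR = r_GBP − ln(F/S)/T
ln(0.7924/0.7914) = 0.001263; /(78/365) = 0.005910
r_EUR = 0.0726 − 0.005910 = 0.066690
r_EUR = 6.67%

6.67%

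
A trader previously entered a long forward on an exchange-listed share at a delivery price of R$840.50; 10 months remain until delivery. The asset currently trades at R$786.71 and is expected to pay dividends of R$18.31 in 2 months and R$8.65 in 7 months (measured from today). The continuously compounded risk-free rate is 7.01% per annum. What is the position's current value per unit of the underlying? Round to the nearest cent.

PV(remaining dividends) I = 18.31·e^(−0.0701·2/12) + 8.65·e^(−0.0701·7/12) = 26.4007
Current forward F = (S − I)·e^(rT) = (786.71 − 26.4007)·e^(0.0701·10/12) = 760.3093 × 1.060157 = 806.0472
Value (long) = (F − K)·e^(−rT) = (806.0472 − 840.50) × 0.943257 = -32.4978
Value = -R$32.50

-R$32.50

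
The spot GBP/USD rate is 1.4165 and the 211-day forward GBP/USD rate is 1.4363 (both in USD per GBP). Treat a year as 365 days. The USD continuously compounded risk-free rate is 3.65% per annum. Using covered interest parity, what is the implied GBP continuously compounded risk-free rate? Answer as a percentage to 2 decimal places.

F = S·e^((r_USD − r_GBP)T) ⇒ r_GBP = r_USD − ln(F/S)/T
ln(1.4363/1.4165) = 0.013881; /(211/365) = 0.024012
r_GBP = 0.0365 − 0.024012 = 0.012488
r_GBP = 1.25%

1.25%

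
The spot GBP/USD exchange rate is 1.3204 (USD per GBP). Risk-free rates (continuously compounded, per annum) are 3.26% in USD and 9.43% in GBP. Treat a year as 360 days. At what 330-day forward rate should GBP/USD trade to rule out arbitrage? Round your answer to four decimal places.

F = S·e^((r_USD − r_GBP)T) = 1.3204 · e^((0.0326 − 0.0943) × 330/360)
= 1.3204 · e^-0.056558 = 1.3204 × 0.945012
F = 1.2478 USD per GBP

1.2478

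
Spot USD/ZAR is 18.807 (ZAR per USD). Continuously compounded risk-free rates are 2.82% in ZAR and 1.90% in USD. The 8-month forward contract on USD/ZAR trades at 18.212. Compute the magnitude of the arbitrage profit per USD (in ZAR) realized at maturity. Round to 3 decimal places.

Fair forward: F* = S·e^(carry·T), with carry = (r_ZAR − r_USD) = 0.0282 − 0.0190 = 0.0092
F* = 18.807 · e^(0.0092 × 8/12) = 18.807 · e^0.006133 = 18.807 × 1.006152 = 18.9227
Market 18.212 < fair 18.9227: forward underpriced → reverse cash-and-carry (short spot, go long the forward).
At maturity, profit = |F_mkt − F*| = |18.212 − 18.9227| = 0.711 per USD (in ZAR)

0.711 per USD (in ZAR)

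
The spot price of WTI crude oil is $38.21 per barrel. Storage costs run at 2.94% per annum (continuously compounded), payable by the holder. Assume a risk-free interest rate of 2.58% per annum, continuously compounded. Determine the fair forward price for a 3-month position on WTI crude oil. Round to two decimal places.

$38.74 per barrel

Net carry = r + u − y = 0.0258 + 0.0294 − 0.0000 = 0.0552
F = S·e^((r+u−y)T) = 38.21 · e^(0.0552 × 3/12) = 38.21 · e^0.013800
= 38.21 × 1.013896 = $38.74 per barrel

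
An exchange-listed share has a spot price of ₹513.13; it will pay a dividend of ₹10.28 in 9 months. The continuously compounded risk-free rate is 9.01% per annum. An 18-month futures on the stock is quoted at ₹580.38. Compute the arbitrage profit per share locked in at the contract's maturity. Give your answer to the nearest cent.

₹3.99 per share

PV(dividends) I = 10.28·e^(−0.0901·9/12) = 9.6083
Fair futures F* = (S − I)·e^(rT) = (513.13 − 9.6083)·e^0.135150 = 503.5217 × 1.144708 = 576.3853
Market ₹580.38 > fair 576.3853: forward overpriced → cash-and-carry (borrow at r, buy the stock and collect the dividends, short the forward).
Profit at T = |F_mkt − F*| = |580.38 − 576.3853| = ₹3.99 per share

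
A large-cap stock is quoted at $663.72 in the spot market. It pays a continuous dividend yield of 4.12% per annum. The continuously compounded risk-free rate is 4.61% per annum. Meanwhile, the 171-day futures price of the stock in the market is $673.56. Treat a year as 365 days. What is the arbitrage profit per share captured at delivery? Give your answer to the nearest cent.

$8.31 per share

Fair futures: F* = S·e^(carry·T), with carry = (r − q) = 0.0461 − 0.0412 = 0.0049
F* = 663.72 · e^(0.0049 × 171/365) = 663.72 · e^0.002296 = 663.72 × 1.002299 = $665.2459
Market $673.56 > fair $665.2459: forward overpriced → cash-and-carry (buy spot, short the forward).
At maturity, profit = |F_mkt − F*| = |673.56 − 665.2459| = $8.31 per share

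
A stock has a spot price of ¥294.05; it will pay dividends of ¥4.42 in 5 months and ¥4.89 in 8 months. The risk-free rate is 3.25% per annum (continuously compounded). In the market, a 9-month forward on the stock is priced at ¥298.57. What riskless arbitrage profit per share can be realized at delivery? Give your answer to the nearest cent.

PV(dividends) I = 4.42·e^(−0.0325·5/12) + 4.89·e^(−0.0325·8/12) = 9.1457
Fair forward F* = (S − I)·e^(rT) = (294.05 − 9.1457)·e^0.024375 = 284.9043 × 1.024674 = 291.9340
Market ¥298.57 > fair 291.9340: forward overpriced → cash-and-carry (borrow at r, buy the stock and collect the dividends, short the forward).
Profit at T = |F_mkt − F*| = |298.57 − 291.9340| = ¥6.64 per share

¥6.64 per share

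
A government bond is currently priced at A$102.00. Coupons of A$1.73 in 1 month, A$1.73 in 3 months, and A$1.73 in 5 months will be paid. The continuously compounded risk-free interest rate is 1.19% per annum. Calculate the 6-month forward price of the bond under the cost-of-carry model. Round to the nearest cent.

A$97.40

PV(coupons) I = 1.73·e^(−0.0119·1/12) + 1.73·e^(−0.0119·3/12) + 1.73·e^(−0.0119·5/12)
I = 1.7283 + 1.7249 + 1.7214 = 5.1746
F = (S − I)·e^(rT) = (102.00 − 5.1746) · e^(0.0119·6/12)
= 96.8254 · e^0.005950 = 96.8254 × 1.005968 = A$97.40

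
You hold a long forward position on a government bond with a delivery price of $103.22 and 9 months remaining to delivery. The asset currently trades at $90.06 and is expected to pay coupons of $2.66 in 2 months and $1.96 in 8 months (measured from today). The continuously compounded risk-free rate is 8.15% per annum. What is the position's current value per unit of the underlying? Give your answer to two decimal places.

-$11.52

PV(remaining coupons) I = 2.66·e^(−0.0815·2/12) + 1.96·e^(−0.0815·8/12) = 4.4805
Current forward F = (S − I)·e^(rT) = (90.06 − 4.4805)·e^(0.0815·9/12) = 85.5795 × 1.063032 = 90.9737
Value (long) = (F − K)·e^(−rT) = (90.9737 − 103.22) × 0.940706 = -11.5202
Value = -$11.52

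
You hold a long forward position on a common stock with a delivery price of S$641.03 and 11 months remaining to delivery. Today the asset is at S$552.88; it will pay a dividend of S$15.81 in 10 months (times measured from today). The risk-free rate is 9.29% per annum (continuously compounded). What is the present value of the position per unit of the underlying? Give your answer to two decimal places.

PV(remaining dividends) I = 15.81·e^(−0.0929·10/12) = 14.6322
Current forward F = (S − I)·e^(rT) = (552.88 − 14.6322)·e^(0.0929·11/12) = 538.2478 × 1.088889 = 586.0921
Value (long) = (F − K)·e^(−rT) = (586.0921 − 641.03) × 0.918367 = -50.4532
Value = -S$50.45

-S$50.45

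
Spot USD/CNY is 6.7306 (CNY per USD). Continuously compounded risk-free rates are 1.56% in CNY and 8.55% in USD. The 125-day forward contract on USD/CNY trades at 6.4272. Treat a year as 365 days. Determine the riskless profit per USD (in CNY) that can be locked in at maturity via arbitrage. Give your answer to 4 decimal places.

0.1442 per USD (in CNY)

Fair forward: F* = S·e^(carry·T), with carry = (r_CNY − r_USD) = 0.0156 − 0.0855 = -0.0699
F* = 6.7306 · e^(-0.0699 × 125/365) = 6.7306 · e^-0.023938 = 6.7306 × 0.976346 = 6.5714
Market 6.4272 < fair 6.5714: forward underpriced → reverse cash-and-carry (short spot, go long the forward).
At maturity, profit = |F_mkt − F*| = |6.4272 − 6.5714| = 0.1442 per USD (in CNY)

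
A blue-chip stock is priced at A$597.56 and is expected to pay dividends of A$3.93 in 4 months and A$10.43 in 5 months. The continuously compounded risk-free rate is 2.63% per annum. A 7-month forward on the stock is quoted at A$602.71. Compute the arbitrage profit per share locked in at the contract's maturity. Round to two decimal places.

A$10.34 per share

PV(dividends) I = 3.93·e^(−0.0263·4/12) + 10.43·e^(−0.0263·5/12) = 14.2120
Fair forward F* = (S − I)·e^(rT) = (597.56 − 14.2120)·e^0.015342 = 583.3480 × 1.015460 = 592.3666
Market A$602.71 > fair 592.3666: forward overpriced → cash-and-carry (borrow at r, buy the stock and collect the dividends, short the forward).
Profit at T = |F_mkt − F*| = |602.71 − 592.3666| = A$10.34 per share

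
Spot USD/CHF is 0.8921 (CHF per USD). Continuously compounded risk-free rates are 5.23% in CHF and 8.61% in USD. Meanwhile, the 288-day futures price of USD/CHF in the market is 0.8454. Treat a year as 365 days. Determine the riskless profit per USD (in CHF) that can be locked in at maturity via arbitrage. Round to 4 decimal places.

0.0232 per USD (in CHF)

Fair futures: F* = S·e^(carry·T), with carry = (r_CHF − r_USD) = 0.0523 − 0.0861 = -0.0338
F* = 0.8921 · e^(-0.0338 × 288/365) = 0.8921 · e^-0.026670 = 0.8921 × 0.973683 = 0.8686
Market 0.8454 < fair 0.8686: forward underpriced → reverse cash-and-carry (short spot, go long the forward).
At maturity, profit = |F_mkt − F*| = |0.8454 − 0.8686| = 0.0232 per USD (in CHF)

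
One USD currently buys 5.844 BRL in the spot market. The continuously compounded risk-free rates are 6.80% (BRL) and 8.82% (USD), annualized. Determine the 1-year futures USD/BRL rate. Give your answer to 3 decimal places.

F = S·e^((r_BRL − r_USD)T) = 5.844 · e^((0.0680 − 0.0882) × 1)
= 5.844 · e^-0.020200 = 5.844 × 0.980003
F = 5.727 BRL per USD

5.727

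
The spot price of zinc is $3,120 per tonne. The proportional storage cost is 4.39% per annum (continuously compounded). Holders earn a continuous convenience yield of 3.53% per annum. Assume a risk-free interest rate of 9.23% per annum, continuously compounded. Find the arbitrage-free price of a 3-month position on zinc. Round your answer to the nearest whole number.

$3,200 per tonne

Net carry = r + u − y = 0.0923 + 0.0439 − 0.0353 = 0.1009
F = S·e^((r+u−y)T) = 3120 · e^(0.1009 × 3/12) = 3120 · e^0.025225
= 3120 × 1.025546 = $3,200 per tonne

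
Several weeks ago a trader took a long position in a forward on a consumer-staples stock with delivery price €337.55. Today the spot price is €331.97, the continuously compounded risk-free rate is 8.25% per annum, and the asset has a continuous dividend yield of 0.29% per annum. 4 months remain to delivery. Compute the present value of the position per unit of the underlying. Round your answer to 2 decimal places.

€3.26

Current fair forward for the remaining 4 months: F = S·e^((r − q)·T), (r − q) = 0.0825 − 0.0029 = 0.0796
F = 331.97 · e^(0.0796 × 4/12) = 331.97 × 1.026888 = 340.8960
Value of long forward = (F − K)·e^(−rT) = (340.8960 − 337.55) · e^(−0.0825·4/12)
= 3.3460 × 0.972875 = 3.26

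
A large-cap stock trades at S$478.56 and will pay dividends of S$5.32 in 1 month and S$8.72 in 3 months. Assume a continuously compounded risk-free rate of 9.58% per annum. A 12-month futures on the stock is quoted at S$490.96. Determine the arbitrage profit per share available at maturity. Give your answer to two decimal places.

S$20.54 per share

PV(dividends) I = 5.32·e^(−0.0958·1/12) + 8.72·e^(−0.0958·3/12) = 13.7913
Fair futures F* = (S − I)·e^(rT) = (478.56 − 13.7913)·e^0.095800 = 464.7687 × 1.100539 = 511.4961
Market S$490.96 < fair 511.4961: forward underpriced → reverse cash-and-carry (short the stock, invest proceeds at r, pay the dividends, go long the forward).
Profit at T = |F_mkt − F*| = |490.96 − 511.4961| = S$20.54 per share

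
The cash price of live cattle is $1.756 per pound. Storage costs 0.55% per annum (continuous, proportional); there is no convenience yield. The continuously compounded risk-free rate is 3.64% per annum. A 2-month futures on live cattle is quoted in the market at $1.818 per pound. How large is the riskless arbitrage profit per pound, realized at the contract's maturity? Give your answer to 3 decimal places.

$0.050 per pound

Fair futures: F* = S·e^(carry·T), with carry = (r + u) = 0.0364 + 0.0055 = 0.0419
F* = 1.756 · e^(0.0419 × 2/12) = 1.756 · e^0.006983 = 1.756 × 1.007007 = $1.7683
Market $1.818 > fair $1.7683: forward overpriced → cash-and-carry (buy spot, short the forward).
At maturity, profit = |F_mkt − F*| = |1.818 − 1.7683| = $0.050 per pound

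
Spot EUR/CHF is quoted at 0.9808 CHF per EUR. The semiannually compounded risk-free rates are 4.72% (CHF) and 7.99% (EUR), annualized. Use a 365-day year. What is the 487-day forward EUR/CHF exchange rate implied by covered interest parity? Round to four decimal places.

0.9402

By covered interest parity, F = S · (1+r_CHF/2)^(2T) / (1+r_EUR/2)^(2T)
= 0.9808 × 1.064223 / 1.110191 = 0.9808 × 0.958595
F = 0.9402 CHF per EUR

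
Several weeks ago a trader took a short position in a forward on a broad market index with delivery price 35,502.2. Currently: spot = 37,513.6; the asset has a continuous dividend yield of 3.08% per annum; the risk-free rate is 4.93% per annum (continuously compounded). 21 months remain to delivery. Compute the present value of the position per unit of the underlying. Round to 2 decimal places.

Current fair forward for the remaining 21 months: F = S·e^((r − q)·T), (r − q) = 0.0493 − 0.0308 = 0.0185
F = 37513.6 · e^(0.0185 × 21/12) = 37513.6 × 1.03290477 = 38747.9764
Value of long forward = (F − K)·e^(−rT) = (38747.9764 − 35502.2) · e^(−0.0493·21/12)
= 3245.7764 × 0.91734193 = 2977.49
Short position value = −(long value) = -2977.49

-2977.49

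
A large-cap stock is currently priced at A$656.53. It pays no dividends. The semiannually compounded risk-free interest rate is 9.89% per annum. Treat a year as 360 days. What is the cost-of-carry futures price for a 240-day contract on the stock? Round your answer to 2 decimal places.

A$700.17

F = S · (1+r/2)^(2T)
= 656.53 × 1.066471
F = A$700.17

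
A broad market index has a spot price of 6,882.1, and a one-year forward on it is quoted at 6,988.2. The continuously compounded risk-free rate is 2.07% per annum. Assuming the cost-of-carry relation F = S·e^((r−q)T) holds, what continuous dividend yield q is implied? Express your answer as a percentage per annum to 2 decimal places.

From F = S·e^((r−q)T): (r − q) = ln(F/S)/T
ln(6988.2/6882.1) = ln(1.015417) = 0.015299
(r − q) = 0.015299 / (12/12) = 0.015299
q = r − ln(F/S)/T = 0.0207 − 0.015299 = 0.005401
q = 0.54%

0.54%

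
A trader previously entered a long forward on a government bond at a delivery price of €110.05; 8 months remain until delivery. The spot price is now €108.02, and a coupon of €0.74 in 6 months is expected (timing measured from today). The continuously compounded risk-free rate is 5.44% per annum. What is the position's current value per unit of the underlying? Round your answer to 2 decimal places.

€1.17

PV(remaining coupons) I = 0.74·e^(−0.0544·6/12) = 0.7201
Current forward F = (S − I)·e^(rT) = (108.02 − 0.7201)·e^(0.0544·8/12) = 107.2999 × 1.036932 = 111.2627
Value (long) = (F − K)·e^(−rT) = (111.2627 − 110.05) × 0.964383 = 1.1695
Value = €1.17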